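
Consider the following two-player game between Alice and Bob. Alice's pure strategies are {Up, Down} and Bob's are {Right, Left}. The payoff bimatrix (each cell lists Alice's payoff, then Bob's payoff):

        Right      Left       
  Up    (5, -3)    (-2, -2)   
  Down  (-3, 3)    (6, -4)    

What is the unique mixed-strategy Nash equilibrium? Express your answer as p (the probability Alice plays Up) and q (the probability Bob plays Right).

Set Bob's expected payoff from Right equal to that from Left:
  Bob's expected payoff from Right: p·(-3) + (1−p)·3 = -6p + 3
  Bob's expected payoff from Left: p·(-2) + (1−p)·(-4) = 2p - 4
  -6p + 3 = 2p - 4  ⇒  -8p = -7  ⇒  p = 7/8.
Alice's indifference between Up and Down determines Bob's mixing probability q:
  Alice's payoff to Up: q·5 + (1−q)·(-2) = 7q - 2
  Alice's payoff to Down: q·(-3) + (1−q)·6 = -9q + 6
  7q - 2 = -9q + 6  ⇒  16q = 8  ⇒  q = 1/2.

p = 7/8, q = 1/2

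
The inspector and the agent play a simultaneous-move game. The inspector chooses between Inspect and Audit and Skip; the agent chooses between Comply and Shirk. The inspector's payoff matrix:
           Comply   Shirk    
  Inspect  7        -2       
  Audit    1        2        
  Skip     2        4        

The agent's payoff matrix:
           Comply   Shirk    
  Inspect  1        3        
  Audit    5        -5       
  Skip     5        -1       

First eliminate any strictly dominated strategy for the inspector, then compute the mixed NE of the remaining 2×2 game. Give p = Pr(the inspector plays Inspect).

The inspector's strategy Audit is strictly dominated by Skip: 2 > 1 and 4 > 2. Eliminate Audit.
The agent's indifference between Comply and Shirk determines the inspector's mixing probability p:
  the agent's payoff to Comply: p·1 + (1−p)·5 = -4p + 5
  the agent's payoff to Shirk: p·3 + (1−p)·(-1) = 4p - 1
  -4p + 5 = 4p - 1  ⇒  -8p = -6  ⇒  p = 3/4.

p = 3/4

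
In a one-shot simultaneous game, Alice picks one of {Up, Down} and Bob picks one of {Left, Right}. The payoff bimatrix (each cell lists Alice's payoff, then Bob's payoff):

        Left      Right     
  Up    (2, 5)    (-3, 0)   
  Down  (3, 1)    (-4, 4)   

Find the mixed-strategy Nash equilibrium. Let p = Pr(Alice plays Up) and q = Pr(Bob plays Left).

For Bob to be willing to mix, Bob must be indifferent between Left and Right, which pins down Alice's mix.
  Bob's payoff from Left: p·5 + (1−p)·1 = 4p + 1
  Bob's payoff from Right: p·0 + (1−p)·4 = -4p + 4
  4p + 1 = -4p + 4  ⇒  8p = 3  ⇒  p = 3/8.
In a mixed equilibrium Alice is indifferent between Up and Down; this condition fixes q.
  Alice's payoff from Up: q·2 + (1−q)·(-3) = 5q - 3
  Alice's payoff from Down: q·3 + (1−q)·(-4) = 7q - 4
  5q - 3 = 7q - 4  ⇒  -2q = -1  ⇒  q = 1/2.

p = 3/8, q = 1/2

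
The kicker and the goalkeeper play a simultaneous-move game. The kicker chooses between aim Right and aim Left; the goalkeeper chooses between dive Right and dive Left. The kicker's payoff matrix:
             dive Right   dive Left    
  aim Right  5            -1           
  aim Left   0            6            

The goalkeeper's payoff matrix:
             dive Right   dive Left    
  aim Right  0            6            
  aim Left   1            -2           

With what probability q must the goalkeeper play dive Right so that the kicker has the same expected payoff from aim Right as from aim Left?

In a mixed equilibrium the kicker is indifferent between aim Right and aim Left; this condition fixes q.
  the kicker's expected payoff from aim Right: q·5 + (1−q)·(-1) = 6q - 1
  the kicker's expected payoff from aim Left: q·0 + (1−q)·6 = -6q + 6
  6q - 1 = -6q + 6  ⇒  12q = 7  ⇒  q = 7/12.

q = 7/12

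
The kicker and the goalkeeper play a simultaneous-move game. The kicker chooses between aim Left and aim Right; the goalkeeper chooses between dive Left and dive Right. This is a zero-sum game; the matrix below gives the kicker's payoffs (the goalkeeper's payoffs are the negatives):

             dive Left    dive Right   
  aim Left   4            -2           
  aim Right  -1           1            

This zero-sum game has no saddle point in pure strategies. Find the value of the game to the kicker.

v = 1/4

In a mixed equilibrium the kicker is indifferent between aim Left and aim Right; this condition fixes q.
  the kicker's expected payoff from aim Left: q·4 + (1−q)·(-2) = 6q - 2
  the kicker's expected payoff from aim Right: q·(-1) + (1−q)·1 = -2q + 1
  6q - 2 = -2q + 1  ⇒  8q = 3  ⇒  q = 3/8.
The value is the kicker's expected payoff against this mix (using aim Left): (3/8)·4 + (5/8)·(-2) = 1/4.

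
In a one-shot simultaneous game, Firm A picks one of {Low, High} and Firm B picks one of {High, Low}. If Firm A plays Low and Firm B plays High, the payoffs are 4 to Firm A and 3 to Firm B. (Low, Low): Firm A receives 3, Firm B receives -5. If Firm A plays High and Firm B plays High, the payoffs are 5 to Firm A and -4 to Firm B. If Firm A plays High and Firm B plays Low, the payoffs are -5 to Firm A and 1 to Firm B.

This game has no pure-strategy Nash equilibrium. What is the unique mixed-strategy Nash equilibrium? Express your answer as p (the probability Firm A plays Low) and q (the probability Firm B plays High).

p = 5/13, q = 8/9

In a mixed equilibrium Firm B is indifferent between High and Low; this condition fixes p.
  Firm B's payoff from High: p·3 + (1−p)·(-4) = 7p - 4
  Firm B's payoff from Low: p·(-5) + (1−p)·1 = -6p + 1
  7p - 4 = -6p + 1  ⇒  13p = 5  ⇒  p = 5/13.
Set Firm A's expected payoff from Low equal to that from High:
  Firm A's payoff from Low: q·4 + (1−q)·3 = q + 3
  Firm A's payoff from High: q·5 + (1−q)·(-5) = 10q - 5
  q + 3 = 10q - 5  ⇒  -9q = -8  ⇒  q = 8/9.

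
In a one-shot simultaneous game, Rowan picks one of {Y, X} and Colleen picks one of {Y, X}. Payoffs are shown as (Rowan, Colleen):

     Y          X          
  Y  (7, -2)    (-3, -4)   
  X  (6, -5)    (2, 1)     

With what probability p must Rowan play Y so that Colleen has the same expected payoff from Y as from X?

Colleen's indifference between Y and X determines Rowan's mixing probability p:
  Colleen's expected payoff from Y: p·(-2) + (1−p)·(-5) = 3p - 5
  Colleen's expected payoff from X: p·(-4) + (1−p)·1 = -5p + 1
  3p - 5 = -5p + 1  ⇒  8p = 6  ⇒  p = 3/4.

p = 3/4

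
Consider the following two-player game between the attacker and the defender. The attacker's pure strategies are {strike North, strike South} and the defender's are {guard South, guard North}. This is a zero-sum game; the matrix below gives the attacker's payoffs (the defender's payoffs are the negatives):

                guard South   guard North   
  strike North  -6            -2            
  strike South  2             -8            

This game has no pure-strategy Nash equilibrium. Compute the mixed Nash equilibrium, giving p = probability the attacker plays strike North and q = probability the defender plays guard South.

Set the defender's expected payoff from guard South equal to that from guard North:
  the defender's expected payoff from guard South: p·6 + (1−p)·(-2) = 8p - 2
  the defender's expected payoff from guard North: p·2 + (1−p)·8 = -6p + 8
  8p - 2 = -6p + 8  ⇒  14p = 10  ⇒  p = 5/7.
The attacker's indifference between strike North and strike South determines the defender's mixing probability q:
  the attacker's payoff from strike North: q·(-6) + (1−q)·(-2) = -4q - 2
  the attacker's payoff from strike South: q·2 + (1−q)·(-8) = 10q - 8
  -4q - 2 = 10q - 8  ⇒  -14q = -6  ⇒  q = 3/7.

p = 5/7, q = 3/7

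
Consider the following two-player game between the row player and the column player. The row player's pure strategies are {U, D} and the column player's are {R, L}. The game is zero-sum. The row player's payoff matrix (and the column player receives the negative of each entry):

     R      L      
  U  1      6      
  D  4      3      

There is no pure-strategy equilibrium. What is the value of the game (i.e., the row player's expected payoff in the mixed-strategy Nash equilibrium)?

v = 7/2

The column player's mix must leave the row player indifferent between U and D.
  the row player's payoff to U: q·1 + (1−q)·6 = -5q + 6
  the row player's payoff to D: q·4 + (1−q)·3 = q + 3
  -5q + 6 = q + 3  ⇒  -6q = -3  ⇒  q = 1/2.
The value is the row player's expected payoff against this mix (using U): (1/2)·1 + (1/2)·6 = 7/2.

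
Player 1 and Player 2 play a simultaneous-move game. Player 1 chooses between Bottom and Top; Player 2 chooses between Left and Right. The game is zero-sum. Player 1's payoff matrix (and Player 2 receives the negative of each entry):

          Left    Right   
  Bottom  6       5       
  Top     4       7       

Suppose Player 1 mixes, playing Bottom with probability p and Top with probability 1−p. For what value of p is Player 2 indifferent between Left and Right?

p = 3/4

Player 1's mix must leave Player 2 indifferent between Left and Right.
  Player 2's expected payoff from Left: p·(-6) + (1−p)·(-4) = -2p - 4
  Player 2's expected payoff from Right: p·(-5) + (1−p)·(-7) = 2p - 7
  -2p - 4 = 2p - 7  ⇒  -4p = -3  ⇒  p = 3/4.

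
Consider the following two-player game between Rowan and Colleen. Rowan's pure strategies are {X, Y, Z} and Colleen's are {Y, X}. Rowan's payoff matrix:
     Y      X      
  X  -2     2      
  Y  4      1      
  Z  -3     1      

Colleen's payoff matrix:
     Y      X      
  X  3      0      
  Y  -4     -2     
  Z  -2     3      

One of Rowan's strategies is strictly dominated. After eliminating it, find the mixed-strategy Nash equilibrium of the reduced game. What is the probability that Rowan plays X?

p = 2/5

Rowan's strategy Z is strictly dominated by X: -2 > -3 and 2 > 1. Eliminate Z.
In a mixed equilibrium Colleen is indifferent between Y and X; this condition fixes p.
  Colleen's payoff to Y: p·3 + (1−p)·(-4) = 7p - 4
  Colleen's payoff to X: p·0 + (1−p)·(-2) = 2p - 2
  7p - 4 = 2p - 2  ⇒  5p = 2  ⇒  p = 2/5.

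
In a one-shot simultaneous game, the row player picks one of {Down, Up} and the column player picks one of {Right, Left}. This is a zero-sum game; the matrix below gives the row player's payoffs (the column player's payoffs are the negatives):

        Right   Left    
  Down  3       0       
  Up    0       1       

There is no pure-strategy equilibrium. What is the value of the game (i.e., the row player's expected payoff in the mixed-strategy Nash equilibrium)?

In a mixed equilibrium the row player is indifferent between Down and Up; this condition fixes q.
  the row player's payoff to Down: q·3 + (1−q)·0 = 3q
  the row player's payoff to Up: q·0 + (1−q)·1 = -q + 1
  3q = -q + 1  ⇒  4q = 1  ⇒  q = 1/4.
The value is the row player's expected payoff against this mix (using Down): (1/4)·3 + (3/4)·0 = 3/4.

v = 3/4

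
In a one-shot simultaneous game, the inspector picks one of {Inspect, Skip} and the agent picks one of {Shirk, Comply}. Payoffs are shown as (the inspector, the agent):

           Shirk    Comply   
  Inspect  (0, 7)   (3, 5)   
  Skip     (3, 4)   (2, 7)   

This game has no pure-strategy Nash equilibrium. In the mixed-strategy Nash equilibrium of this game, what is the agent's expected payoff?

The inspector's mix must leave the agent indifferent between Shirk and Comply.
  the agent's payoff from Shirk: p·7 + (1−p)·4 = 3p + 4
  the agent's payoff from Comply: p·5 + (1−p)·7 = -2p + 7
  3p + 4 = -2p + 7  ⇒  5p = 3  ⇒  p = 3/5.
At equilibrium the agent is indifferent across columns, so the agent's payoff equals the payoff from Shirk: (3/5)·7 + (2/5)·4 = 29/5.

29/5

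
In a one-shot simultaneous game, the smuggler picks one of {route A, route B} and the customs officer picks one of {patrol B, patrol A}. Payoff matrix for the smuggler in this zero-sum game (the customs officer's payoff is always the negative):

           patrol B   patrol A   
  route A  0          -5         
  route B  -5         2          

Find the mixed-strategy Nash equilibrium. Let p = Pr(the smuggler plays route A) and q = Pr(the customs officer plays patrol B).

p = 7/12, q = 7/12

The customs officer's indifference between patrol B and patrol A determines the smuggler's mixing probability p:
  the customs officer's payoff to patrol B: p·0 + (1−p)·5 = -5p + 5
  the customs officer's payoff to patrol A: p·5 + (1−p)·(-2) = 7p - 2
  -5p + 5 = 7p - 2  ⇒  -12p = -7  ⇒  p = 7/12.
The customs officer's mix must leave the smuggler indifferent between route A and route B.
  the smuggler's expected payoff from route A: q·0 + (1−q)·(-5) = 5q - 5
  the smuggler's expected payoff from route B: q·(-5) + (1−q)·2 = -7q + 2
  5q - 5 = -7q + 2  ⇒  12q = 7  ⇒  q = 7/12.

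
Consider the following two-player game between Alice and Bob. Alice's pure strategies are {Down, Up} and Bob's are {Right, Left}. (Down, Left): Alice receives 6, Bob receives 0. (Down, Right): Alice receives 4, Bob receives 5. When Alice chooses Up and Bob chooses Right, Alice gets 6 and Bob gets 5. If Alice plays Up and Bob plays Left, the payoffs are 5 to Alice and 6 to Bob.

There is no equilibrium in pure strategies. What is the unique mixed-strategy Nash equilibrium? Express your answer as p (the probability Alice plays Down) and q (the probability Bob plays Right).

p = 1/6, q = 1/3

For Bob to be willing to mix, Bob must be indifferent between Right and Left, which pins down Alice's mix.
  Bob's payoff to Right: p·5 + (1−p)·5 = 5
  Bob's payoff to Left: p·0 + (1−p)·6 = -6p + 6
  5 = -6p + 6  ⇒  6p = 1  ⇒  p = 1/6.
In a mixed equilibrium Alice is indifferent between Down and Up; this condition fixes q.
  Alice's payoff from Down: q·4 + (1−q)·6 = -2q + 6
  Alice's payoff from Up: q·6 + (1−q)·5 = q + 5
  -2q + 6 = q + 5  ⇒  -3q = -1  ⇒  q = 1/3.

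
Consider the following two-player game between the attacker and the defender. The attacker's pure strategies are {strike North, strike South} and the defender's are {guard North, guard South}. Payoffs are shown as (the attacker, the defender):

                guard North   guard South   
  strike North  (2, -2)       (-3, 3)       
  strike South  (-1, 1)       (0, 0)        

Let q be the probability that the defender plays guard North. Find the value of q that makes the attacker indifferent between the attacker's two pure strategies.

Set the attacker's expected payoff from strike North equal to that from strike South:
  the attacker's payoff to strike North: q·2 + (1−q)·(-3) = 5q - 3
  the attacker's payoff to strike South: q·(-1) + (1−q)·0 = -q
  5q - 3 = -q  ⇒  6q = 3  ⇒  q = 1/2.

q = 1/2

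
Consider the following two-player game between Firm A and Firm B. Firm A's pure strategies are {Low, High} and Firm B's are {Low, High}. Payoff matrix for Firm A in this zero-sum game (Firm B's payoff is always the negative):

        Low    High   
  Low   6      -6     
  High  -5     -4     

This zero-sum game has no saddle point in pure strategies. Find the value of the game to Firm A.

Firm B's mix must leave Firm A indifferent between Low and High.
  Firm A's payoff from Low: q·6 + (1−q)·(-6) = 12q - 6
  Firm A's payoff from High: q·(-5) + (1−q)·(-4) = -q - 4
  12q - 6 = -q - 4  ⇒  13q = 2  ⇒  q = 2/13.
The value is Firm A's expected payoff against this mix (using Low): (2/13)·6 + (11/13)·(-6) = -54/13.

v = -54/13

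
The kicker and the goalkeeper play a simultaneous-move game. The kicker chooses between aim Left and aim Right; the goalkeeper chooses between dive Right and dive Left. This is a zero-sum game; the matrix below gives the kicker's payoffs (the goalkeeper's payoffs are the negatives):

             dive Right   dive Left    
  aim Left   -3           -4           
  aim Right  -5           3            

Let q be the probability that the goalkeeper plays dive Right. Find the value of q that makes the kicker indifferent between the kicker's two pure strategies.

q = 7/9

The kicker's indifference between aim Left and aim Right determines the goalkeeper's mixing probability q:
  the kicker's expected payoff from aim Left: q·(-3) + (1−q)·(-4) = q - 4
  the kicker's expected payoff from aim Right: q·(-5) + (1−q)·3 = -8q + 3
  q - 4 = -8q + 3  ⇒  9q = 7  ⇒  q = 7/9.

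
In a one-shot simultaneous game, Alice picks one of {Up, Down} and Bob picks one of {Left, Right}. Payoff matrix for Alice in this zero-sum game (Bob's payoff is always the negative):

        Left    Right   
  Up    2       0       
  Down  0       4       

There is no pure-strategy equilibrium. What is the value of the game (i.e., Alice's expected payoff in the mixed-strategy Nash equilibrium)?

Bob's mix must leave Alice indifferent between Up and Down.
  Alice's payoff from Up: q·2 + (1−q)·0 = 2q
  Alice's payoff from Down: q·0 + (1−q)·4 = -4q + 4
  2q = -4q + 4  ⇒  6q = 4  ⇒  q = 2/3.
The value is Alice's expected payoff against this mix (using Up): (2/3)·2 + (1/3)·0 = 4/3.

v = 4/3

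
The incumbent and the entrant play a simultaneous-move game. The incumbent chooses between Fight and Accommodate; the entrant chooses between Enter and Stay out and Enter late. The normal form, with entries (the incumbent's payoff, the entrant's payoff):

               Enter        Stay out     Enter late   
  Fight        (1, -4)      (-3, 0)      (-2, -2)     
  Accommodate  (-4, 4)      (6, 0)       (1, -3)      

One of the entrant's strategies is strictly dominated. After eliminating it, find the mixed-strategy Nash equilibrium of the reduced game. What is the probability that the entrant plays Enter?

The entrant's strategy Enter late is strictly dominated by Stay out: 0 > -2 and 0 > -3. Eliminate Enter late.
Set the incumbent's expected payoff from Fight equal to that from Accommodate:
  the incumbent's payoff from Fight: q·1 + (1−q)·(-3) = 4q - 3
  the incumbent's payoff from Accommodate: q·(-4) + (1−q)·6 = -10q + 6
  4q - 3 = -10q + 6  ⇒  14q = 9  ⇒  q = 9/14.

q = 9/14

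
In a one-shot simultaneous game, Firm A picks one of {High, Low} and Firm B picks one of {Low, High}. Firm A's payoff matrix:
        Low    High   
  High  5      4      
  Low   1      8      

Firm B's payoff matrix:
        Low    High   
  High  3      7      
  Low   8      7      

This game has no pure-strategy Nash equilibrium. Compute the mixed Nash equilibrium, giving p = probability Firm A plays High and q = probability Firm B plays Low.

Set Firm B's expected payoff from Low equal to that from High:
  Firm B's expected payoff from Low: p·3 + (1−p)·8 = -5p + 8
  Firm B's expected payoff from High: p·7 + (1−p)·7 = 7
  -5p + 8 = 7  ⇒  -5p = -1  ⇒  p = 1/5.
Set Firm A's expected payoff from High equal to that from Low:
  Firm A's expected payoff from High: q·5 + (1−q)·4 = q + 4
  Firm A's expected payoff from Low: q·1 + (1−q)·8 = -7q + 8
  q + 4 = -7q + 8  ⇒  8q = 4  ⇒  q = 1/2.

p = 1/5, q = 1/2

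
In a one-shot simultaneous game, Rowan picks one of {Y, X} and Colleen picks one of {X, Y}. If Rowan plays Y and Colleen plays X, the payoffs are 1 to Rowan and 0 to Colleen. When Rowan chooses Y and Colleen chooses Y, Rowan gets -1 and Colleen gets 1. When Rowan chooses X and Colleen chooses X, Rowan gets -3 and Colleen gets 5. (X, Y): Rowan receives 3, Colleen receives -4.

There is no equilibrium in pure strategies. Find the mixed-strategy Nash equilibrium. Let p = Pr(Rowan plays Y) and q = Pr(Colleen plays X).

For Colleen to be willing to mix, Colleen must be indifferent between X and Y, which pins down Rowan's mix.
  Colleen's expected payoff from X: p·0 + (1−p)·5 = -5p + 5
  Colleen's expected payoff from Y: p·1 + (1−p)·(-4) = 5p - 4
  -5p + 5 = 5p - 4  ⇒  -10p = -9  ⇒  p = 9/10.
In a mixed equilibrium Rowan is indifferent between Y and X; this condition fixes q.
  Rowan's payoff from Y: q·1 + (1−q)·(-1) = 2q - 1
  Rowan's payoff from X: q·(-3) + (1−q)·3 = -6q + 3
  2q - 1 = -6q + 3  ⇒  8q = 4  ⇒  q = 1/2.

p = 9/10, q = 1/2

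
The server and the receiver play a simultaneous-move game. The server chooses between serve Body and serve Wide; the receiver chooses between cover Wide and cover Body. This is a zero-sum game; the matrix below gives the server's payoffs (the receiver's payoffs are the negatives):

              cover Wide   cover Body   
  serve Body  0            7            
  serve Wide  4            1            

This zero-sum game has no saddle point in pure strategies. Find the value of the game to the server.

In a mixed equilibrium the server is indifferent between serve Body and serve Wide; this condition fixes q.
  the server's expected payoff from serve Body: q·0 + (1−q)·7 = -7q + 7
  the server's expected payoff from serve Wide: q·4 + (1−q)·1 = 3q + 1
  -7q + 7 = 3q + 1  ⇒  -10q = -6  ⇒  q = 3/5.
The value is the server's expected payoff against this mix (using serve Body): (3/5)·0 + (2/5)·7 = 14/5.

v = 14/5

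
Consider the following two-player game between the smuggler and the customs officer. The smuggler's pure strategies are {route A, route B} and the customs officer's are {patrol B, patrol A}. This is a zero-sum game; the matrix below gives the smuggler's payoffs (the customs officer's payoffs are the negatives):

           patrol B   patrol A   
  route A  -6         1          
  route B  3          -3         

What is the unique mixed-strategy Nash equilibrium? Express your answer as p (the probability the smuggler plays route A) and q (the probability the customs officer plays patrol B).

The customs officer's indifference between patrol B and patrol A determines the smuggler's mixing probability p:
  the customs officer's payoff from patrol B: p·6 + (1−p)·(-3) = 9p - 3
  the customs officer's payoff from patrol A: p·(-1) + (1−p)·3 = -4p + 3
  9p - 3 = -4p + 3  ⇒  13p = 6  ⇒  p = 6/13.
For the smuggler to be willing to mix, the smuggler must be indifferent between route A and route B, which pins down the customs officer's mix.
  the smuggler's expected payoff from route A: q·(-6) + (1−q)·1 = -7q + 1
  the smuggler's expected payoff from route B: q·3 + (1−q)·(-3) = 6q - 3
  -7q + 1 = 6q - 3  ⇒  -13q = -4  ⇒  q = 4/13.

p = 6/13, q = 4/13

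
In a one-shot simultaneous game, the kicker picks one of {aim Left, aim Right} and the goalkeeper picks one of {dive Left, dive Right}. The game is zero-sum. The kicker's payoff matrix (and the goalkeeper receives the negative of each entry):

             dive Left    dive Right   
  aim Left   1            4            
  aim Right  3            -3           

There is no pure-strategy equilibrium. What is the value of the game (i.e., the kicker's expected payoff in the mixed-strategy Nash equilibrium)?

v = 5/3

The kicker's indifference between aim Left and aim Right determines the goalkeeper's mixing probability q:
  the kicker's payoff from aim Left: q·1 + (1−q)·4 = -3q + 4
  the kicker's payoff from aim Right: q·3 + (1−q)·(-3) = 6q - 3
  -3q + 4 = 6q - 3  ⇒  -9q = -7  ⇒  q = 7/9.
The value is the kicker's expected payoff against this mix (using aim Left): (7/9)·1 + (2/9)·4 = 5/3.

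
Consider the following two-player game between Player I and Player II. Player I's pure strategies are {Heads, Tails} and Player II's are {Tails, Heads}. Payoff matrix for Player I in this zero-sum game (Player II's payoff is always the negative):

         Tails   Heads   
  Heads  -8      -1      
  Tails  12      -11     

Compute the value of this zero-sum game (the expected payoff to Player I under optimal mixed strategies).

Player II's mix must leave Player I indifferent between Heads and Tails.
  Player I's payoff to Heads: q·(-8) + (1−q)·(-1) = -7q - 1
  Player I's payoff to Tails: q·12 + (1−q)·(-11) = 23q - 11
  -7q - 1 = 23q - 11  ⇒  -30q = -10  ⇒  q = 1/3.
The value is Player I's expected payoff against this mix (using Heads): (1/3)·(-8) + (2/3)·(-1) = -10/3.

v = -10/3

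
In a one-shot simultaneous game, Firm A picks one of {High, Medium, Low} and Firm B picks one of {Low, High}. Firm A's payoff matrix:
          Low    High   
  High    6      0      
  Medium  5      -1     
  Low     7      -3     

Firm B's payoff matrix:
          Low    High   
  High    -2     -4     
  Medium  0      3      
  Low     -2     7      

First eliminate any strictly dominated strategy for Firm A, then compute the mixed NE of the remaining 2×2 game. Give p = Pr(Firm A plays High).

Firm A's strategy Medium is strictly dominated by High: 6 > 5 and 0 > -1. Eliminate Medium.
For Firm B to be willing to mix, Firm B must be indifferent between Low and High, which pins down Firm A's mix.
  Firm B's payoff to Low: p·(-2) + (1−p)·(-2) = -2
  Firm B's payoff to High: p·(-4) + (1−p)·7 = -11p + 7
  -2 = -11p + 7  ⇒  11p = 9  ⇒  p = 9/11.

p = 9/11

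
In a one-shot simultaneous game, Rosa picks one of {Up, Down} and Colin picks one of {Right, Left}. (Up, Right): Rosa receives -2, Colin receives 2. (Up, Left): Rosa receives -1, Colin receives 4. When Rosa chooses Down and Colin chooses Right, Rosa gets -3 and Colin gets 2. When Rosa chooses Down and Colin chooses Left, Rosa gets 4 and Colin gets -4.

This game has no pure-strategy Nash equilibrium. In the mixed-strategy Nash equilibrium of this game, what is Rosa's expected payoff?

For Rosa to be willing to mix, Rosa must be indifferent between Up and Down, which pins down Colin's mix.
  Rosa's payoff to Up: q·(-2) + (1−q)·(-1) = -q - 1
  Rosa's payoff to Down: q·(-3) + (1−q)·4 = -7q + 4
  -q - 1 = -7q + 4  ⇒  6q = 5  ⇒  q = 5/6.
At equilibrium Rosa is indifferent across rows, so Rosa's payoff equals the payoff from Up: (5/6)·(-2) + (1/6)·(-1) = -11/6.

-11/6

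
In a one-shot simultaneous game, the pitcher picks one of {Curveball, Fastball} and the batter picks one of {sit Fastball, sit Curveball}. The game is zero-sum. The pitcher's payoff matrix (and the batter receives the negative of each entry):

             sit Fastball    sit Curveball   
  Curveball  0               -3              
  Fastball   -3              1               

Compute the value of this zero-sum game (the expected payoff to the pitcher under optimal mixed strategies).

v = -9/7

The pitcher's indifference between Curveball and Fastball determines the batter's mixing probability q:
  the pitcher's payoff to Curveball: q·0 + (1−q)·(-3) = 3q - 3
  the pitcher's payoff to Fastball: q·(-3) + (1−q)·1 = -4q + 1
  3q - 3 = -4q + 1  ⇒  7q = 4  ⇒  q = 4/7.
The value is the pitcher's expected payoff against this mix (using Curveball): (4/7)·0 + (3/7)·(-3) = -9/7.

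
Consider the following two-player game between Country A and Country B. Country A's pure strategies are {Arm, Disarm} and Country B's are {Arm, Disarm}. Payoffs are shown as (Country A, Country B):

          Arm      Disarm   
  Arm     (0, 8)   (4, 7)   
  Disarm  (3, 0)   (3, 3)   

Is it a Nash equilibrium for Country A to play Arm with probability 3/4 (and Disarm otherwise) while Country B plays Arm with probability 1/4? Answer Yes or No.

Check Country B's indifference given Country A's mix p = 3/4:
  payoff from Arm = 6; payoff from Disarm = 6 — equal.
Check Country A's indifference given Country B's mix q = 1/4:
  payoff from Arm = 3; payoff from Disarm = 3 — equal.
Both players are indifferent, so neither can profitably deviate.

Yes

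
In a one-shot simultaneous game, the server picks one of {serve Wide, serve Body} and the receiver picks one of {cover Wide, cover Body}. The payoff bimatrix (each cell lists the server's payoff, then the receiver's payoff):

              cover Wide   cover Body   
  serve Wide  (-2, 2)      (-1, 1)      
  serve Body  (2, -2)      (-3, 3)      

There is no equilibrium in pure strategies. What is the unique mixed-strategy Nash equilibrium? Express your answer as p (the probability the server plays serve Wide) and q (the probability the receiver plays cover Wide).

p = 5/6, q = 1/3

The server's mix must leave the receiver indifferent between cover Wide and cover Body.
  the receiver's payoff from cover Wide: p·2 + (1−p)·(-2) = 4p - 2
  the receiver's payoff from cover Body: p·1 + (1−p)·3 = -2p + 3
  4p - 2 = -2p + 3  ⇒  6p = 5  ⇒  p = 5/6.
For the server to be willing to mix, the server must be indifferent between serve Wide and serve Body, which pins down the receiver's mix.
  the server's payoff to serve Wide: q·(-2) + (1−q)·(-1) = -q - 1
  the server's payoff to serve Body: q·2 + (1−q)·(-3) = 5q - 3
  -q - 1 = 5q - 3  ⇒  -6q = -2  ⇒  q = 1/3.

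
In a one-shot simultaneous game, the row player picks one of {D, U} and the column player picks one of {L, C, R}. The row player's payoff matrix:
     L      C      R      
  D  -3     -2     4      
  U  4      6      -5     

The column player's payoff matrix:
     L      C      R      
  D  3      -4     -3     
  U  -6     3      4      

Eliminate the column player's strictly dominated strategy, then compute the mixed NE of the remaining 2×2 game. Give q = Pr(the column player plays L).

q = 9/16

The column player's strategy C is strictly dominated by R: -3 > -4 and 4 > 3. Eliminate C.
Set the row player's expected payoff from D equal to that from U:
  the row player's payoff from D: q·(-3) + (1−q)·4 = -7q + 4
  the row player's payoff from U: q·4 + (1−q)·(-5) = 9q - 5
  -7q + 4 = 9q - 5  ⇒  -16q = -9  ⇒  q = 9/16.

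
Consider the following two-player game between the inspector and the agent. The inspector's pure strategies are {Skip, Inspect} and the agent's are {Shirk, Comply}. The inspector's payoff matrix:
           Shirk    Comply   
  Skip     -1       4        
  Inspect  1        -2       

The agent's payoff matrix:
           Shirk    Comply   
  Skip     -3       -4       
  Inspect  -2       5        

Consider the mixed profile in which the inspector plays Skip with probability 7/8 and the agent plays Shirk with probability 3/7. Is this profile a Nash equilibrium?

No

Given the agent's mix q = 3/7, the inspector's payoff from Skip is 13/7 but from Inspect is -5/7. The inspector strictly prefers Skip, so the inspector would not mix.
So the proposed profile is not a Nash equilibrium.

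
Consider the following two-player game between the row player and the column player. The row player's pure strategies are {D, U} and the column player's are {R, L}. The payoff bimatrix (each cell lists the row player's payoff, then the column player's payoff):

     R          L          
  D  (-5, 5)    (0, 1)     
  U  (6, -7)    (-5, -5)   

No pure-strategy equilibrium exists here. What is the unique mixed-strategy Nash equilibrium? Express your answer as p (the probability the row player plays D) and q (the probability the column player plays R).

p = 1/3, q = 5/16

For the column player to be willing to mix, the column player must be indifferent between R and L, which pins down the row player's mix.
  the column player's payoff from R: p·5 + (1−p)·(-7) = 12p - 7
  the column player's payoff from L: p·1 + (1−p)·(-5) = 6p - 5
  12p - 7 = 6p - 5  ⇒  6p = 2  ⇒  p = 1/3.
The row player's indifference between D and U determines the column player's mixing probability q:
  the row player's expected payoff from D: q·(-5) + (1−q)·0 = -5q
  the row player's expected payoff from U: q·6 + (1−q)·(-5) = 11q - 5
  -5q = 11q - 5  ⇒  -16q = -5  ⇒  q = 5/16.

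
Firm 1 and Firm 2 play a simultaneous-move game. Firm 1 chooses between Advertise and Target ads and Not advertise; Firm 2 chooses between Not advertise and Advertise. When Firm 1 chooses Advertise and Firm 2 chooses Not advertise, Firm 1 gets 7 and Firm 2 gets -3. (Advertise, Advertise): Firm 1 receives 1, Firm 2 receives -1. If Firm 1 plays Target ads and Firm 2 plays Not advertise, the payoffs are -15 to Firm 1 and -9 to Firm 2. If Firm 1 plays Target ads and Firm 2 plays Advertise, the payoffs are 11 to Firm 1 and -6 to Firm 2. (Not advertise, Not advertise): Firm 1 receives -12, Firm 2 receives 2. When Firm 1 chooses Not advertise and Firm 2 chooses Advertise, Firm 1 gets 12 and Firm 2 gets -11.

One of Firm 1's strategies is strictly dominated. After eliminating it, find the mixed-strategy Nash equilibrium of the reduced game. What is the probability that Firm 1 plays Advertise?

Firm 1's strategy Target ads is strictly dominated by Not advertise: -12 > -15 and 12 > 11. Eliminate Target ads.
Firm 2's indifference between Not advertise and Advertise determines Firm 1's mixing probability p:
  Firm 2's payoff from Not advertise: p·(-3) + (1−p)·2 = -5p + 2
  Firm 2's payoff from Advertise: p·(-1) + (1−p)·(-11) = 10p - 11
  -5p + 2 = 10p - 11  ⇒  -15p = -13  ⇒  p = 13/15.

p = 13/15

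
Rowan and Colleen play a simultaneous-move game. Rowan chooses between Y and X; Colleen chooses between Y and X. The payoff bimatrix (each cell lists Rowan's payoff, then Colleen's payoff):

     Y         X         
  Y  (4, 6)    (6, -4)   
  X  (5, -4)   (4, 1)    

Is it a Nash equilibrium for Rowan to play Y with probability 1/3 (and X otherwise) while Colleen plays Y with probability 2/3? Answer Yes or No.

Yes

Check Colleen's indifference given Rowan's mix p = 1/3:
  payoff from Y = -2/3; payoff from X = -2/3 — equal.
Check Rowan's indifference given Colleen's mix q = 2/3:
  payoff from Y = 14/3; payoff from X = 14/3 — equal.
Both players are indifferent, so neither can profitably deviate.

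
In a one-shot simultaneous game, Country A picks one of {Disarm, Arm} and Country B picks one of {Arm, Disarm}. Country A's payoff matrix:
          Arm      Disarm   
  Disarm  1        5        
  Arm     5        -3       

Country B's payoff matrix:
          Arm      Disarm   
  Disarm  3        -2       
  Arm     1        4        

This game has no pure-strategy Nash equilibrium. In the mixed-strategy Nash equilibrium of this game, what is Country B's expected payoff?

Country A's mix must leave Country B indifferent between Arm and Disarm.
  Country B's payoff from Arm: p·3 + (1−p)·1 = 2p + 1
  Country B's payoff from Disarm: p·(-2) + (1−p)·4 = -6p + 4
  2p + 1 = -6p + 4  ⇒  8p = 3  ⇒  p = 3/8.
At equilibrium Country B is indifferent across columns, so Country B's payoff equals the payoff from Arm: (3/8)·3 + (5/8)·1 = 7/4.

7/4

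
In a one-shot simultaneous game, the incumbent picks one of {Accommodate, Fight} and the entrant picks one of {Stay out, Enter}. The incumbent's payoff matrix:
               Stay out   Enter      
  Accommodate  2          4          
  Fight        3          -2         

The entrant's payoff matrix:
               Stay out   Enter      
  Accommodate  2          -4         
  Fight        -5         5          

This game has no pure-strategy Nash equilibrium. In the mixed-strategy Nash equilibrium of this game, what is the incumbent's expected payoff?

The incumbent's indifference between Accommodate and Fight determines the entrant's mixing probability q:
  the incumbent's expected payoff from Accommodate: q·2 + (1−q)·4 = -2q + 4
  the incumbent's expected payoff from Fight: q·3 + (1−q)·(-2) = 5q - 2
  -2q + 4 = 5q - 2  ⇒  -7q = -6  ⇒  q = 6/7.
At equilibrium the incumbent is indifferent across rows, so the incumbent's payoff equals the payoff from Accommodate: (6/7)·2 + (1/7)·4 = 16/7.

16/7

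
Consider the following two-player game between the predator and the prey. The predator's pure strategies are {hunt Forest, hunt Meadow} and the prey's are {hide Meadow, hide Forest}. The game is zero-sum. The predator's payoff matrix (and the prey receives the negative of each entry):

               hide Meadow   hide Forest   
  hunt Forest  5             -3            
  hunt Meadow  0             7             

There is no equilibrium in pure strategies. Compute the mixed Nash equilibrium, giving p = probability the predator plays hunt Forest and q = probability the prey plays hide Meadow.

p = 7/15, q = 2/3

Set the prey's expected payoff from hide Meadow equal to that from hide Forest:
  the prey's payoff from hide Meadow: p·(-5) + (1−p)·0 = -5p
  the prey's payoff from hide Forest: p·3 + (1−p)·(-7) = 10p - 7
  -5p = 10p - 7  ⇒  -15p = -7  ⇒  p = 7/15.
For the predator to be willing to mix, the predator must be indifferent between hunt Forest and hunt Meadow, which pins down the prey's mix.
  the predator's payoff to hunt Forest: q·5 + (1−q)·(-3) = 8q - 3
  the predator's payoff to hunt Meadow: q·0 + (1−q)·7 = -7q + 7
  8q - 3 = -7q + 7  ⇒  15q = 10  ⇒  q = 2/3.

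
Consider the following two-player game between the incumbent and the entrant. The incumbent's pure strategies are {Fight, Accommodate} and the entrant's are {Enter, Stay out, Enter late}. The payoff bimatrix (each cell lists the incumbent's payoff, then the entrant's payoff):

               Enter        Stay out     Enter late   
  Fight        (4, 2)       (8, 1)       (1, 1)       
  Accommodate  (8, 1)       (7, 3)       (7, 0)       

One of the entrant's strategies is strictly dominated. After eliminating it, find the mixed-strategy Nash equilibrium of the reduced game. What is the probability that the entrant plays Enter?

q = 1/5

The entrant's strategy Enter late is strictly dominated by Enter: 2 > 1 and 1 > 0. Eliminate Enter late.
The entrant's mix must leave the incumbent indifferent between Fight and Accommodate.
  the incumbent's payoff to Fight: q·4 + (1−q)·8 = -4q + 8
  the incumbent's payoff to Accommodate: q·8 + (1−q)·7 = q + 7
  -4q + 8 = q + 7  ⇒  -5q = -1  ⇒  q = 1/5.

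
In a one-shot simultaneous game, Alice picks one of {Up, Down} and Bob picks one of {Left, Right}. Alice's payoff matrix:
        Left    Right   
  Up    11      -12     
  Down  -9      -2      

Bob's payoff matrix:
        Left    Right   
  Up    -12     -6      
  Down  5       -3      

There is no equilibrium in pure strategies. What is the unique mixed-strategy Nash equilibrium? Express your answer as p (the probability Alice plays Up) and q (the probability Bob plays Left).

p = 4/7, q = 1/3

For Bob to be willing to mix, Bob must be indifferent between Left and Right, which pins down Alice's mix.
  Bob's payoff to Left: p·(-12) + (1−p)·5 = -17p + 5
  Bob's payoff to Right: p·(-6) + (1−p)·(-3) = -3p - 3
  -17p + 5 = -3p - 3  ⇒  -14p = -8  ⇒  p = 4/7.
Set Alice's expected payoff from Up equal to that from Down:
  Alice's payoff from Up: q·11 + (1−q)·(-12) = 23q - 12
  Alice's payoff from Down: q·(-9) + (1−q)·(-2) = -7q - 2
  23q - 12 = -7q - 2  ⇒  30q = 10  ⇒  q = 1/3.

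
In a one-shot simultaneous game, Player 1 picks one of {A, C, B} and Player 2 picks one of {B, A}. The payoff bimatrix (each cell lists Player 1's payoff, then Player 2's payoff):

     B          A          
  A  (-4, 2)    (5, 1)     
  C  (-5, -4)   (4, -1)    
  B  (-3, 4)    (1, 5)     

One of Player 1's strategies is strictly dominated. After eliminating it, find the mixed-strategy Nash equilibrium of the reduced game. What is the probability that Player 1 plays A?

p = 1/2

Player 1's strategy C is strictly dominated by A: -4 > -5 and 5 > 4. Eliminate C.
Player 1's mix must leave Player 2 indifferent between B and A.
  Player 2's payoff from B: p·2 + (1−p)·4 = -2p + 4
  Player 2's payoff from A: p·1 + (1−p)·5 = -4p + 5
  -2p + 4 = -4p + 5  ⇒  2p = 1  ⇒  p = 1/2.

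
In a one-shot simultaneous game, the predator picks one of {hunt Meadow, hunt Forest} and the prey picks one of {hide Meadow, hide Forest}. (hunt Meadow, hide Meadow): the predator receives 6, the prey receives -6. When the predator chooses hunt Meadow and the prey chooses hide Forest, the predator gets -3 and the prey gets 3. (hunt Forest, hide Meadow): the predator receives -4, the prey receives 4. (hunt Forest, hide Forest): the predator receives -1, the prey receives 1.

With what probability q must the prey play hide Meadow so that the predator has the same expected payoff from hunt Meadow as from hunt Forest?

q = 1/6

Set the predator's expected payoff from hunt Meadow equal to that from hunt Forest:
  the predator's expected payoff from hunt Meadow: q·6 + (1−q)·(-3) = 9q - 3
  the predator's expected payoff from hunt Forest: q·(-4) + (1−q)·(-1) = -3q - 1
  9q - 3 = -3q - 1  ⇒  12q = 2  ⇒  q = 1/6.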